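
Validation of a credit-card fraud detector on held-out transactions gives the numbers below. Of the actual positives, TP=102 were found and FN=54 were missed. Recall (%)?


Recall = TP/(TP+FN)
= 102/(102+54)
= 102/156 = 65.38%

65.38%


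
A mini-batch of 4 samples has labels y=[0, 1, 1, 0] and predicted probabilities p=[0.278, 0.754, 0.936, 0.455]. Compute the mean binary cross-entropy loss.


L[0] = -ln(1-0.278) = -ln(0.722) = 0.3257
L[1] = -ln(0.754) = 0.2824
L[2] = -ln(0.936) = 0.0661
L[3] = -ln(1-0.455) = -ln(0.545) = 0.607
mean = (0.3257 + 0.2824 + 0.0661 + 0.607)/4 = 0.3203

0.3203


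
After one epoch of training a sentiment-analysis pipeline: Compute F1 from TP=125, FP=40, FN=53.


Precision = 125/165 = 0.7576
Recall = 125/178 = 0.7022
F1 = 2·P·R/(P+R) = 2·TP/(2·TP+FP+FN) = 250/(250+40+53) = 250/343 = 0.7289

0.7289


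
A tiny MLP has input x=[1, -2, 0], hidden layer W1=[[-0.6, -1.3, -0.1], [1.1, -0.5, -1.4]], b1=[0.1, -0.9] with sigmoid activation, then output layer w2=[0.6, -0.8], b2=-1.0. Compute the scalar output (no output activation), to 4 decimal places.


z1[0] = (-0.6)·(1) + (-1.3)·(-2) + (-0.1)·(0) + 0.1 = 2.1
z1[1] = (1.1)·(1) + (-0.5)·(-2) + (-1.4)·(0) - 0.9 = 1.2
h = sigmoid(z1) = [0.8909, 0.7685]
output = (0.6)·(0.8909) + (-0.8)·(0.7685) - 1.0 = -1.0803

-1.0803


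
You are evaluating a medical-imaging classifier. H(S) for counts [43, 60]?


Probabilities: [43/103, 60/103] ≈ [0.4175, 0.5825]
H = -((43/103)·log₂(43/103) + (60/103)·log₂(60/103))
  = 0.9803 bits

0.9803 bits


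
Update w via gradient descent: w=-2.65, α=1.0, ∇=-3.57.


w_new = w - α·∇
= -2.65 - 1.0·-3.57
= -2.65 + 3.57
= 0.92

0.92


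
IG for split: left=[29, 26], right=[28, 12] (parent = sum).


Parent = [57, 38], H_parent = 0.971
H_left = 0.9979 (n=55), H_right = 0.8813 (n=40)
H_children = (55/95)·0.9979 + (40/95)·0.8813 = 0.9488
IG = 0.971 - 0.9488 = 0.0222

0.0222


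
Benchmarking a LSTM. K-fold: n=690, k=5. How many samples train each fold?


Fold size = 690/5 = 138
Training per fold = 690 - 138 = 552

552


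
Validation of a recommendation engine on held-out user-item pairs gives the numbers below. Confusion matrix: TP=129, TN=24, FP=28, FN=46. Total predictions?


Total = TP + TN + FP + FN
= 129 + 24 + 28 + 46
= 227
(Predicted positive: 157, predicted negative: 70)

227


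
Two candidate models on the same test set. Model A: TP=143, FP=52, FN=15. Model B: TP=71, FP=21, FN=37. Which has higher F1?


Model A: P=143/195=0.7333, R=143/158=0.9051, F1=2PR/(P+R)=2TP/(2TP+FP+FN)=286/353=0.8102
Model B: P=71/92=0.7717, R=71/108=0.6574, F1=2PR/(P+R)=2TP/(2TP+FP+FN)=142/200=0.71
0.8102 > 0.71 → Model A

Model A


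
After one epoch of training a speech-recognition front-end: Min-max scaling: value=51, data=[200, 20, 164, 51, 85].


min=20, max=200
(51-20)/(200-20) = 31/180 = 0.1722

0.1722


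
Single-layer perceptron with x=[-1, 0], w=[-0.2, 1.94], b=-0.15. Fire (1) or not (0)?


z = (-1)·(-0.2) + (0)·(1.94) - 0.15
  = 0.05
step(z) = 1 (z≥0)

1


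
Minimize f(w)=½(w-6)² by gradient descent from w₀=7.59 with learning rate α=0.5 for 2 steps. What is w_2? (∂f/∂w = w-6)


step 1: grad = 7.59-6 = 1.59; w = 7.59 - 0.5·(1.59) = 6.795
step 2: grad = 6.795-6 = 0.795; w = 6.795 - 0.5·(0.795) = 6.3975

6.3975


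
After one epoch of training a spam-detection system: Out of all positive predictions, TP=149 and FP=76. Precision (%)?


Precision = TP/(TP+FP)
= 149/(149+76)
= 149/225 = 66.22%

66.22%


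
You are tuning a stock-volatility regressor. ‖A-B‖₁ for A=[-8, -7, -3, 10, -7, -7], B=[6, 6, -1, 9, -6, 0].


d = |-8-6| + |-7-6| + |-3+ 1| + |10-9| + |-7+ 6| + |-7-0|
  = 14 + 13 + 2 + 1 + 1 + 7
  = 38

38


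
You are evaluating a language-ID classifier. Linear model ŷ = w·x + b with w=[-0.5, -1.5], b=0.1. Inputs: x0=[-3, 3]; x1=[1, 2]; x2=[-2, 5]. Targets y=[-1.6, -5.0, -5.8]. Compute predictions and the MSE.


ŷ0 = (-0.5)·(-3) + (-1.5)·(3) + 0.1 = -2.9
ŷ1 = (-0.5)·(1) + (-1.5)·(2) + 0.1 = -3.4
ŷ2 = (-0.5)·(-2) + (-1.5)·(5) + 0.1 = -6.4
errors² = [1.69, 2.56, 0.36]
MSE = 4.6100/3 = 1.5367

1.5367


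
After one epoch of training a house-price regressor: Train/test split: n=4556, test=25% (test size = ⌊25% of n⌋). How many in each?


Test = ⌊4556·25/100⌋ = 1139
Train = 4556 - 1139 = 3417

Train: 3417, Test: 1139


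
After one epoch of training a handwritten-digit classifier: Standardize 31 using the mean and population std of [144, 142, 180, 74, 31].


μ = 114.2, σ = 53.9051
z = (31 - 114.2)/53.9051 = -1.5435

-1.5435


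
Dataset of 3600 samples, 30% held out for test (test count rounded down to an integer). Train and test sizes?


Test = ⌊3600·30/100⌋ = 1080
Train = 3600 - 1080 = 2520

Train: 2520, Test: 1080


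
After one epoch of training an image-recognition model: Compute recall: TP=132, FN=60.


Recall = TP/(TP+FN)
= 132/(132+60)
= 132/192 = 68.75%

68.75%


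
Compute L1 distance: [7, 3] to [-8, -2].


d = |7+ 8| + |3+ 2|
  = 15 + 5
  = 20

20


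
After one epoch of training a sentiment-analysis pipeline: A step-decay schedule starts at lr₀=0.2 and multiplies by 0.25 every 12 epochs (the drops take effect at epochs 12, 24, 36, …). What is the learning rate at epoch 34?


n_drops = ⌊34/12⌋ = 2
lr = 0.2·0.25^2 = 0.2·0.0625 = 0.0125

0.0125


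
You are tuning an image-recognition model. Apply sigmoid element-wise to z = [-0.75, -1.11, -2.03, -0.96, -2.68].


σ(-0.75) = 1/(1+e^0.75) = 0.3208
σ(-1.11) = 1/(1+e^1.11) = 0.2479
σ(-2.03) = 1/(1+e^2.03) = 0.1161
σ(-0.96) = 1/(1+e^0.96) = 0.2769
σ(-2.68) = 1/(1+e^2.68) = 0.0642
result = [0.3208, 0.2479, 0.1161, 0.2769, 0.0642]

[0.3208, 0.2479, 0.1161, 0.2769, 0.0642]


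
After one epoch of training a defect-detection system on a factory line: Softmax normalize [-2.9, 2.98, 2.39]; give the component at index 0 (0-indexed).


Exponentials: e^-2.9=0.055, e^2.98=19.6878, e^2.39=10.9135
Sum = 30.6563
Softmax = [0.0018, 0.6422, 0.356]
p[0] = 0.055/30.6563 = 0.0018

0.0018


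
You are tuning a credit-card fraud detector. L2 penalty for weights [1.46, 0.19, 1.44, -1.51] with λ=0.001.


‖w‖₂² = (1.46)² + (0.19)² + (1.44)² + (-1.51)²
     = 2.1316 + 0.0361 + 2.0736 + 2.2801
     = 6.5214
λ·‖w‖₂² = 0.001·6.5214 = 0.006521

0.006521


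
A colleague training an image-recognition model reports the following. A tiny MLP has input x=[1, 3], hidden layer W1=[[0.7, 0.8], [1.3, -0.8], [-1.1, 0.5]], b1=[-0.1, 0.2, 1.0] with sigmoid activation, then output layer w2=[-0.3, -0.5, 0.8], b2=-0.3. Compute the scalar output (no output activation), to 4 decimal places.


z1[0] = (0.7)·(1) + (0.8)·(3) - 0.1 = 3.0
z1[1] = (1.3)·(1) + (-0.8)·(3) + 0.2 = -0.9
z1[2] = (-1.1)·(1) + (0.5)·(3) + 1.0 = 1.4
h = sigmoid(z1) = [0.9526, 0.2891, 0.8022]
output = (-0.3)·(0.9526) + (-0.5)·(0.2891) + (0.8)·(0.8022) - 0.3 = -0.0886

-0.0886


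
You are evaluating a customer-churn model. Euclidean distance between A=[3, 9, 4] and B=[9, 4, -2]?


d = √((3-9)² + (9-4)² + (4+ 2)²)
  = √(36 + 25 + 36)
  = √97 = 9.8489

9.8489


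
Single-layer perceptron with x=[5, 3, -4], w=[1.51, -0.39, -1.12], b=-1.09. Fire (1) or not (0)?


z = (5)·(1.51) + (3)·(-0.39) + (-4)·(-1.12) - 1.09
  = 9.77
step(z) = 1 (z≥0)

1


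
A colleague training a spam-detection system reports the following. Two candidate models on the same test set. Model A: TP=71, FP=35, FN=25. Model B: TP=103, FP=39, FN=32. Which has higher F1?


Model A: P=71/106=0.6698, R=71/96=0.7396, F1=2PR/(P+R)=2TP/(2TP+FP+FN)=142/202=0.703
Model B: P=103/142=0.7254, R=103/135=0.763, F1=2PR/(P+R)=2TP/(2TP+FP+FN)=206/277=0.7437
0.703 < 0.7437 → Model B

Model B


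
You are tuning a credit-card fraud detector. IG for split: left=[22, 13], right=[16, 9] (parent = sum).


Parent = [38, 22], H_parent = 0.9481
H_left = 0.9518 (n=35), H_right = 0.9427 (n=25)
H_children = (35/60)·0.9518 + (25/60)·0.9427 = 0.948
IG = 0.9481 - 0.948 = 0.0001

0.0001


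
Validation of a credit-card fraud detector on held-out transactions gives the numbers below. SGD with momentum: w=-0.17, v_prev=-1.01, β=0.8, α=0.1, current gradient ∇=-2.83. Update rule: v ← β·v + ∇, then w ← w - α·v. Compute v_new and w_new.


v_new = 0.8·-1.01 - 2.83 = -0.808 - 2.83 = -3.638
w_new = -0.17 - 0.1·-3.638 = -0.17 + 0.3638 = 0.1938

v_new=-3.638, w_new=0.1938


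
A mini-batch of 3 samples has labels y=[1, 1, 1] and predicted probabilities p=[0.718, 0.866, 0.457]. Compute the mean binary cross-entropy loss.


L[0] = -ln(0.718) = 0.3313
L[1] = -ln(0.866) = 0.1439
L[2] = -ln(0.457) = 0.7831
mean = (0.3313 + 0.1439 + 0.7831)/3 = 0.4194

0.4194


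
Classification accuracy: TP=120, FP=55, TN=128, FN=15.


Accuracy = (TP+TN)/(TP+TN+FP+FN)
= (120+128)/(318)
= 248/318 = 77.99%

77.99%


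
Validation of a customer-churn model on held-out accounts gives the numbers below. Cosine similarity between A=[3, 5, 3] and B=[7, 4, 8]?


A·B = 3·7 + 5·4 + 3·8 = 65
‖A‖ = √43 = 6.5574, ‖B‖ = √129 = 11.3578
cos = 65/(√43·√129) = 65/√5547 = 0.8727

0.8727


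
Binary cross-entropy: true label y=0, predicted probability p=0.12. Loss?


BCE = -[y·ln(p) + (1-y)·ln(1-p)]
= -0 - 1·ln(1-0.12)
= -ln(0.88) = 0.1278

0.1278


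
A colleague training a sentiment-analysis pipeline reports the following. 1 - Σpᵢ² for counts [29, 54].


Probabilities: [29/83, 54/83] ≈ [0.3494, 0.6506]
Σpᵢ² = (841 + 2916)/83² = 3757/6889
Gini = 1 - Σpᵢ² = 1 - 3757/6889 = 0.4546

0.4546


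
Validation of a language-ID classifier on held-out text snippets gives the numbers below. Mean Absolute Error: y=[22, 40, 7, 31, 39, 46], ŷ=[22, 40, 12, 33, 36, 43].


Absolute errors: |22-22|=0, |40-40|=0, |7-12|=5, |31-33|=2, |39-36|=3, |46-43|=3
Sum = 13
MAE = 13/6 = 13/6

13/6


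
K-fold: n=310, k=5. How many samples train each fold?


Fold size = 310/5 = 62
Training per fold = 310 - 62 = 248

248


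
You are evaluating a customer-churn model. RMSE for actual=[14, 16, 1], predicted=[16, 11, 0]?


MSE = 30/3 = 10
RMSE = √(30/3) = 3.1623

3.1623


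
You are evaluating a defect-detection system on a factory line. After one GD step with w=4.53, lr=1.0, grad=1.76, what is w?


w_new = w - α·∇
= 4.53 - 1.0·1.76
= 4.53 - 1.76
= 2.77

2.77


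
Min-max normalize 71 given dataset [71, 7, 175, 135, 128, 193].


min=7, max=193
(71-7)/(193-7) = 64/186 = 0.3441

0.3441


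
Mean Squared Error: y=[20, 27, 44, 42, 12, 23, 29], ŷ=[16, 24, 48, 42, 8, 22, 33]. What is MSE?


Squared errors: (20-16)²=16, (27-24)²=9, (44-48)²=16, (42-42)²=0, (12-8)²=16, (23-22)²=1, (29-33)²=16
Sum = 74
MSE = 74/7 = 74/7

74/7


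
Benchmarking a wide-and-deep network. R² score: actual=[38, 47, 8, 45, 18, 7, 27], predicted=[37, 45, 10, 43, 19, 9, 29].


ȳ = 27.1429
SS_res = Σ(y-ŷ)² = 22
SS_tot = Σ(y-ȳ)² = 1686.86
R² = 1 - SS_res/SS_tot = 1 - 0.013 = 0.987

0.987


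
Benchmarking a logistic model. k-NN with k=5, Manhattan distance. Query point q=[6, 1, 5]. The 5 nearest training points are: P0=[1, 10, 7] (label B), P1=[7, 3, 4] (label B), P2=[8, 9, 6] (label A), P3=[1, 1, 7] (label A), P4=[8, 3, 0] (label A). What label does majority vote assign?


d(q,P0) = 16  (label B)
d(q,P1) = 4  (label B)
d(q,P2) = 11  (label A)
d(q,P3) = 7  (label A)
d(q,P4) = 9  (label A)
Votes: A=3, B=2
Majority → A

A


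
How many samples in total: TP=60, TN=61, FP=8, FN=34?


Total = TP + TN + FP + FN
= 60 + 61 + 8 + 34
= 163
(Predicted positive: 68, predicted negative: 95)

163


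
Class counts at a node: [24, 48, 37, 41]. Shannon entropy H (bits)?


Probabilities: [24/150, 48/150, 37/150, 41/150] ≈ [0.16, 0.32, 0.2467, 0.2733]
H = -((24/150)·log₂(24/150) + (48/150)·log₂(48/150) + (37/150)·log₂(37/150) + (41/150)·log₂(41/150))
  = 1.9586 bits

1.9586 bits


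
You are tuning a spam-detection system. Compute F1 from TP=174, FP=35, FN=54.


Precision = 174/209 = 0.8325
Recall = 174/228 = 0.7632
F1 = 2·P·R/(P+R) = 2·TP/(2·TP+FP+FN) = 348/(348+35+54) = 348/437 = 0.7963

0.7963


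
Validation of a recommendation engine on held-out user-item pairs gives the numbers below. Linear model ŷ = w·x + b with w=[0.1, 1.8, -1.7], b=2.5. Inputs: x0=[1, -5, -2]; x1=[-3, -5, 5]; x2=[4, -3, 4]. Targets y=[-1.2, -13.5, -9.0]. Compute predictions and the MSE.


ŷ0 = (0.1)·(1) + (1.8)·(-5) + (-1.7)·(-2) + 2.5 = -3.0
ŷ1 = (0.1)·(-3) + (1.8)·(-5) + (-1.7)·(5) + 2.5 = -15.3
ŷ2 = (0.1)·(4) + (1.8)·(-3) + (-1.7)·(4) + 2.5 = -9.3
errors² = [3.24, 3.24, 0.09]
MSE = 6.5700/3 = 2.19

2.19


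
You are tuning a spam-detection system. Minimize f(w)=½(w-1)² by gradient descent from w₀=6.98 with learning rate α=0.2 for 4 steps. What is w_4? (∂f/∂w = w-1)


step 1: grad = 6.98-1 = 5.98; w = 6.98 - 0.2·(5.98) = 5.784
step 2: grad = 5.784-1 = 4.784; w = 5.784 - 0.2·(4.784) = 4.8272
step 3: grad = 4.8272-1 = 3.8272; w = 4.8272 - 0.2·(3.8272) = 4.06176
step 4: grad = 4.06176-1 = 3.06176; w = 4.06176 - 0.2·(3.06176) = 3.449408

3.449408


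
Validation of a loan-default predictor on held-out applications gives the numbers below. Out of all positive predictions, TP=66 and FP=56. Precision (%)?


Precision = TP/(TP+FP)
= 66/(66+56)
= 66/122 = 54.1%

54.1%


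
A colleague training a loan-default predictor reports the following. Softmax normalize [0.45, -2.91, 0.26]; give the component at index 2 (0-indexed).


Exponentials: e^0.45=1.5683, e^-2.91=0.0545, e^0.26=1.2969
Sum = 2.9197
Softmax = [0.5371, 0.0187, 0.4442]
p[2] = 1.2969/2.9197 = 0.4442

0.4442


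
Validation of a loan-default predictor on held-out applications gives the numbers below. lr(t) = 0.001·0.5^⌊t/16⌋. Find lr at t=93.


n_drops = ⌊93/16⌋ = 5
lr = 0.001·0.5^5 = 0.001·0.03125 = 0.00003125

0.00003125


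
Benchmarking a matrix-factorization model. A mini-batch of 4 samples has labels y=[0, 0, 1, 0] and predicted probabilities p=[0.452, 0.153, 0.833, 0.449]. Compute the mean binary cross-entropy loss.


L[0] = -ln(1-0.452) = -ln(0.548) = 0.6015
L[1] = -ln(1-0.153) = -ln(0.847) = 0.1661
L[2] = -ln(0.833) = 0.1827
L[3] = -ln(1-0.449) = -ln(0.551) = 0.596
mean = (0.6015 + 0.1661 + 0.1827 + 0.596)/4 = 0.3866

0.3866


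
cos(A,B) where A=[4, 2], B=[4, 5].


A·B = 4·4 + 2·5 = 26
‖A‖ = √20 = 4.4721, ‖B‖ = √41 = 6.4031
cos = 26/(√20·√41) = 26/√820 = 0.908

0.908


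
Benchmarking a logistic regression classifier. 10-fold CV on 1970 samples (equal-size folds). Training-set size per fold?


Fold size = 1970/10 = 197
Training per fold = 1970 - 197 = 1773

1773


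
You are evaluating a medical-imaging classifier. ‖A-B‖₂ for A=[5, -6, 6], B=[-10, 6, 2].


d = √((5+ 10)² + (-6-6)² + (6-2)²)
  = √(225 + 144 + 16)
  = √385 = 19.6214

19.6214


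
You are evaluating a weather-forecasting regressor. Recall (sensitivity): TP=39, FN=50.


Recall = TP/(TP+FN)
= 39/(39+50)
= 39/89 = 43.82%

43.82%


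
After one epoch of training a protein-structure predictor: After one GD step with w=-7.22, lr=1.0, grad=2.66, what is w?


w_new = w - α·∇
= -7.22 - 1.0·2.66
= -7.22 - 2.66
= -9.88

-9.88


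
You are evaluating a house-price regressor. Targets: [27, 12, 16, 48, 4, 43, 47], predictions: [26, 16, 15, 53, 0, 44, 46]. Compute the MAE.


Absolute errors: |27-26|=1, |12-16|=4, |16-15|=1, |48-53|=5, |4-0|=4, |43-44|=1, |47-46|=1
Sum = 17
MAE = 17/7 = 17/7

17/7


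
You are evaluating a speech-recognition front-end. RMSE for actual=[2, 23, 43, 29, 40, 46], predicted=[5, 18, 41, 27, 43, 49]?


MSE = 60/6 = 10
RMSE = √(60/6) = 3.1623

3.1623


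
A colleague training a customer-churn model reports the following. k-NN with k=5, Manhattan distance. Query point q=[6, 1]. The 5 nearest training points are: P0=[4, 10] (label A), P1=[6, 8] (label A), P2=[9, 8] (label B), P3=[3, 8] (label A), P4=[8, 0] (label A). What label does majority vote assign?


d(q,P0) = 11  (label A)
d(q,P1) = 7  (label A)
d(q,P2) = 10  (label B)
d(q,P3) = 10  (label A)
d(q,P4) = 3  (label A)
Votes: A=4, B=1
Majority → A

A


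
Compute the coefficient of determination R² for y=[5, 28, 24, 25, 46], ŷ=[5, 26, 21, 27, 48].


ȳ = 25.6
SS_res = Σ(y-ŷ)² = 21
SS_tot = Σ(y-ȳ)² = 849.2
R² = 1 - SS_res/SS_tot = 1 - 0.0247 = 0.9753

0.9753


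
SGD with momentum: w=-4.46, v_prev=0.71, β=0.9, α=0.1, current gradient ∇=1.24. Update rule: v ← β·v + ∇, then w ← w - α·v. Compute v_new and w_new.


v_new = 0.9·0.71 + 1.24 = 0.639 + 1.24 = 1.879
w_new = -4.46 - 0.1·1.879 = -4.46 - 0.1879 = -4.6479

v_new=1.879, w_new=-4.6479


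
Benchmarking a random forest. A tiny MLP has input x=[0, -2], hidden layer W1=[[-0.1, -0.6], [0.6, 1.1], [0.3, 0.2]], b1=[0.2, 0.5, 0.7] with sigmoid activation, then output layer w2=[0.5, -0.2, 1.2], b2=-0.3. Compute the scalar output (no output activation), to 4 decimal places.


z1[0] = (-0.1)·(0) + (-0.6)·(-2) + 0.2 = 1.4
z1[1] = (0.6)·(0) + (1.1)·(-2) + 0.5 = -1.7
z1[2] = (0.3)·(0) + (0.2)·(-2) + 0.7 = 0.3
h = sigmoid(z1) = [0.8022, 0.1545, 0.5744]
output = (0.5)·(0.8022) + (-0.2)·(0.1545) + (1.2)·(0.5744) - 0.3 = 0.7595

0.7595


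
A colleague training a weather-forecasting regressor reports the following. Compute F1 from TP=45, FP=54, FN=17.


Precision = 45/99 = 0.4545
Recall = 45/62 = 0.7258
F1 = 2·P·R/(P+R) = 2·TP/(2·TP+FP+FN) = 90/(90+54+17) = 90/161 = 0.559

0.559


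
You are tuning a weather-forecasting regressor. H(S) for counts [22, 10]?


Probabilities: [22/32, 10/32] ≈ [0.6875, 0.3125]
H = -((22/32)·log₂(22/32) + (10/32)·log₂(10/32))
  = 0.896 bits

0.896 bits


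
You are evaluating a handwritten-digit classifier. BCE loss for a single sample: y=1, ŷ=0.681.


BCE = -[y·ln(p) + (1-y)·ln(1-p)]
= -1·ln(0.681) - 0
= -ln(0.681) = 0.3842

0.3842


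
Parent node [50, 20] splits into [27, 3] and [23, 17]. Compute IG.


Parent = [50, 20], H_parent = 0.8631
H_left = 0.469 (n=30), H_right = 0.9837 (n=40)
H_children = (30/70)·0.469 + (40/70)·0.9837 = 0.7631
IG = 0.8631 - 0.7631 = 0.1

0.1


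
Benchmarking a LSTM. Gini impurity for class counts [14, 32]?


Probabilities: [14/46, 32/46] ≈ [0.3043, 0.6957]
Σpᵢ² = (196 + 1024)/46² = 1220/2116
Gini = 1 - Σpᵢ² = 1 - 1220/2116 = 0.4234

0.4234


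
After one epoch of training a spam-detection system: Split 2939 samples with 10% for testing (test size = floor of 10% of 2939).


Test = ⌊2939·10/100⌋ = 293
Train = 2939 - 293 = 2646

Train: 2646, Test: 293


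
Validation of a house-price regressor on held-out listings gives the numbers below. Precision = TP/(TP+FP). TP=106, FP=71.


Precision = TP/(TP+FP)
= 106/(106+71)
= 106/177 = 59.89%

59.89%


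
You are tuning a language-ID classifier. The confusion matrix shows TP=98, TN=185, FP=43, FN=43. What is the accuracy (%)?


Accuracy = (TP+TN)/(TP+TN+FP+FN)
= (98+185)/(369)
= 283/369 = 76.69%

76.69%


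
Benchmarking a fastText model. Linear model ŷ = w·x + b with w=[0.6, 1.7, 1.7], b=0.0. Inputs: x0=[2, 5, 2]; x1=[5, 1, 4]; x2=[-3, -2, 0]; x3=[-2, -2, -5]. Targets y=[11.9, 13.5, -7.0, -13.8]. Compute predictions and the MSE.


ŷ0 = (0.6)·(2) + (1.7)·(5) + (1.7)·(2) + 0.0 = 13.1
ŷ1 = (0.6)·(5) + (1.7)·(1) + (1.7)·(4) + 0.0 = 11.5
ŷ2 = (0.6)·(-3) + (1.7)·(-2) + (1.7)·(0) + 0.0 = -5.2
ŷ3 = (0.6)·(-2) + (1.7)·(-2) + (1.7)·(-5) + 0.0 = -13.1
errors² = [1.44, 4.0, 3.24, 0.49]
MSE = 9.1700/4 = 2.2925

2.2925


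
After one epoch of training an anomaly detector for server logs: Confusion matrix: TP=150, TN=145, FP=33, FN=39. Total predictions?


Total = TP + TN + FP + FN
= 150 + 145 + 33 + 39
= 367
(Predicted positive: 183, predicted negative: 184)

367


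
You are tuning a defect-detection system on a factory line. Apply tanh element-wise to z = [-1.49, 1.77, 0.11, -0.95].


tanh(-1.49) = -0.9033
tanh(1.77) = 0.9436
tanh(0.11) = 0.1096
tanh(-0.95) = -0.7398
result = [-0.9033, 0.9436, 0.1096, -0.7398]

[-0.9033, 0.9436, 0.1096, -0.7398]


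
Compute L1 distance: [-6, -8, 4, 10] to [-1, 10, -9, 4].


d = |-6+ 1| + |-8-10| + |4+ 9| + |10-4|
  = 5 + 18 + 13 + 6
  = 42

42


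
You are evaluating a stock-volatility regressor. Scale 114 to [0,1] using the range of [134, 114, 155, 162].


min=114, max=162
(114-114)/(162-114) = 0/48 = 0.0

0.0


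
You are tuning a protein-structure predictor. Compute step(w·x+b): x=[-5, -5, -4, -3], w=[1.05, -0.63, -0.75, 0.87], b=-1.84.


z = (-5)·(1.05) + (-5)·(-0.63) + (-4)·(-0.75) + (-3)·(0.87) - 1.84
  = -3.55
step(z) = 0 (z<0)

0


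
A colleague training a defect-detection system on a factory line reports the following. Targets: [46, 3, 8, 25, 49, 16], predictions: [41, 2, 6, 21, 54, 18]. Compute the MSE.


Squared errors: (46-41)²=25, (3-2)²=1, (8-6)²=4, (25-21)²=16, (49-54)²=25, (16-18)²=4
Sum = 75
MSE = 75/6 = 25/2

25/2


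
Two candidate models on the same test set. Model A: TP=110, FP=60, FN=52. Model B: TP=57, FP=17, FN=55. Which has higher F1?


Model A: P=110/170=0.6471, R=110/162=0.679, F1=2PR/(P+R)=2TP/(2TP+FP+FN)=220/332=0.6627
Model B: P=57/74=0.7703, R=57/112=0.5089, F1=2PR/(P+R)=2TP/(2TP+FP+FN)=114/186=0.6129
0.6627 > 0.6129 → Model A

Model A


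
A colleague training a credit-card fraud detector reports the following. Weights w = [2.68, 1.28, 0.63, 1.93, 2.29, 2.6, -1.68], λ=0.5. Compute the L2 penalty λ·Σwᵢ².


‖w‖₂² = (2.68)² + (1.28)² + (0.63)² + (1.93)² + (2.29)² + (2.6)² + (-1.68)²
     = 7.1824 + 1.6384 + 0.3969 + 3.7249 + 5.2441 + 6.76 + 2.8224
     = 27.7691
λ·‖w‖₂² = 0.5·27.7691 = 13.88455

13.88455


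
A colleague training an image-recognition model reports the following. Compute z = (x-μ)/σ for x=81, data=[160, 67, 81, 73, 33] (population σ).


μ = 82.8, σ = 41.9256
z = (81 - 82.8)/41.9256 = -0.0429

-0.0429


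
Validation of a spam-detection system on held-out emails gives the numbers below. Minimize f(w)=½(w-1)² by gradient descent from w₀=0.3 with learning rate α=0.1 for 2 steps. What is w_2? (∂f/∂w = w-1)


step 1: grad = 0.3-1 = -0.7; w = 0.3 - 0.1·(-0.7) = 0.37
step 2: grad = 0.37-1 = -0.63; w = 0.37 - 0.1·(-0.63) = 0.433

0.433


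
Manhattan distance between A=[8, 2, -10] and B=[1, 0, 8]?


d = |8-1| + |2-0| + |-10-8|
  = 7 + 2 + 18
  = 27

27


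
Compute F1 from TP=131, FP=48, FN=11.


Precision = 131/179 = 0.7318
Recall = 131/142 = 0.9225
F1 = 2·P·R/(P+R) = 2·TP/(2·TP+FP+FN) = 262/(262+48+11) = 262/321 = 0.8162

0.8162


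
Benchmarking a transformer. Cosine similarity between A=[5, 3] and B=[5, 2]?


A·B = 5·5 + 3·2 = 31
‖A‖ = √34 = 5.831, ‖B‖ = √29 = 5.3852
cos = 31/(√34·√29) = 31/√986 = 0.9872

0.9872


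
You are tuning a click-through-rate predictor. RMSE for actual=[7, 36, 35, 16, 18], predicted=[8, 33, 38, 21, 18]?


MSE = 44/5 = 8.8
RMSE = √(44/5) = 2.9665

2.9665


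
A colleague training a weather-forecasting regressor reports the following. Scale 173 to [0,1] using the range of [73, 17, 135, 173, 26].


min=17, max=173
(173-17)/(173-17) = 156/156 = 1.0

1.0


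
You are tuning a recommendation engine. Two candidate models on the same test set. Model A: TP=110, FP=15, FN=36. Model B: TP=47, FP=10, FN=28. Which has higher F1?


Model A: P=110/125=0.88, R=110/146=0.7534, F1=2PR/(P+R)=2TP/(2TP+FP+FN)=220/271=0.8118
Model B: P=47/57=0.8246, R=47/75=0.6267, F1=2PR/(P+R)=2TP/(2TP+FP+FN)=94/132=0.7121
0.8118 > 0.7121 → Model A

Model A


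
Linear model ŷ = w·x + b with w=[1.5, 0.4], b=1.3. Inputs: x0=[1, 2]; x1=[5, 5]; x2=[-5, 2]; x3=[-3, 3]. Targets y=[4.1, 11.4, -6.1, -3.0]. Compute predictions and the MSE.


ŷ0 = (1.5)·(1) + (0.4)·(2) + 1.3 = 3.6
ŷ1 = (1.5)·(5) + (0.4)·(5) + 1.3 = 10.8
ŷ2 = (1.5)·(-5) + (0.4)·(2) + 1.3 = -5.4
ŷ3 = (1.5)·(-3) + (0.4)·(3) + 1.3 = -2.0
errors² = [0.25, 0.36, 0.49, 1.0]
MSE = 2.1000/4 = 0.525

0.525


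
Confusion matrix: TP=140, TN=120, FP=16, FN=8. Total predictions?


Total = TP + TN + FP + FN
= 140 + 120 + 16 + 8
= 284
(Predicted positive: 156, predicted negative: 128)

284


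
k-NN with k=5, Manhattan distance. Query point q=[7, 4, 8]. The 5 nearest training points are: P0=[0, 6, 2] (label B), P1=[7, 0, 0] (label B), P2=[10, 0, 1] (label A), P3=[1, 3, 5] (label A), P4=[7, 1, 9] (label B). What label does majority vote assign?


d(q,P0) = 15  (label B)
d(q,P1) = 12  (label B)
d(q,P2) = 14  (label A)
d(q,P3) = 10  (label A)
d(q,P4) = 4  (label B)
Votes: A=2, B=3
Majority → B

B


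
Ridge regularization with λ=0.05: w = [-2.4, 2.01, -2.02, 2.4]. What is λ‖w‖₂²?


‖w‖₂² = (-2.4)² + (2.01)² + (-2.02)² + (2.4)²
     = 5.76 + 4.0401 + 4.0804 + 5.76
     = 19.6405
λ·‖w‖₂² = 0.05·19.6405 = 0.982025

0.982025


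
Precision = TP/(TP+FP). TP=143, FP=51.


Precision = TP/(TP+FP)
= 143/(143+51)
= 143/194 = 73.71%

73.71%


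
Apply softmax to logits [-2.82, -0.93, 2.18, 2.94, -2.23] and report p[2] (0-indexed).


Exponentials: e^-2.82=0.0596, e^-0.93=0.3946, e^2.18=8.8463, e^2.94=18.9158, e^-2.23=0.1075
Sum = 28.3238
Softmax = [0.0021, 0.0139, 0.3123, 0.6678, 0.0038]
p[2] = 8.8463/28.3238 = 0.3123

0.3123


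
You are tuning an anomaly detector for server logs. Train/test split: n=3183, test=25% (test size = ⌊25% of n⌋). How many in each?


Test = ⌊3183·25/100⌋ = 795
Train = 3183 - 795 = 2388

Train: 2388, Test: 795


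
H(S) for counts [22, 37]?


Probabilities: [22/59, 37/59] ≈ [0.3729, 0.6271]
H = -((22/59)·log₂(22/59) + (37/59)·log₂(37/59))
  = 0.9529 bits

0.9529 bits


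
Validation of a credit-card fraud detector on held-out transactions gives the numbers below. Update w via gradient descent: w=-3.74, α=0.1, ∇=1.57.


w_new = w - α·∇
= -3.74 - 0.1·1.57
= -3.74 - 0.157
= -3.897

-3.897


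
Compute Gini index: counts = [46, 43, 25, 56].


Probabilities: [46/170, 43/170, 25/170, 56/170] ≈ [0.2706, 0.2529, 0.1471, 0.3294]
Σpᵢ² = (2116 + 1849 + 625 + 3136)/170² = 7726/28900
Gini = 1 - Σpᵢ² = 1 - 7726/28900 = 0.7327

0.7327


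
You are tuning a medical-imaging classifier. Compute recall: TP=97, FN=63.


Recall = TP/(TP+FN)
= 97/(97+63)
= 97/160 = 60.62%

60.62%


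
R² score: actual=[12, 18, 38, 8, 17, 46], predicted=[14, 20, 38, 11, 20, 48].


ȳ = 23.1667
SS_res = Σ(y-ŷ)² = 30
SS_tot = Σ(y-ȳ)² = 1160.83
R² = 1 - SS_res/SS_tot = 1 - 0.0258 = 0.9742

0.9742


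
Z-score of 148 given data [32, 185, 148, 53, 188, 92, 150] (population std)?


μ = 121.1429, σ = 57.9912
z = (148 - 121.1429)/57.9912 = 0.4631

0.4631


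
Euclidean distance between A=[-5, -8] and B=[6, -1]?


d = √((-5-6)² + (-8+ 1)²)
  = √(121 + 49)
  = √170 = 13.0384

13.0384


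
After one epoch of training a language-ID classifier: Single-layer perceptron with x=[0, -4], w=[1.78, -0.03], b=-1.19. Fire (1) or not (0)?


z = (0)·(1.78) + (-4)·(-0.03) - 1.19
  = -1.07
step(z) = 0 (z<0)

0


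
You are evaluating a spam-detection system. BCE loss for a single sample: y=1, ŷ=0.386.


BCE = -[y·ln(p) + (1-y)·ln(1-p)]
= -1·ln(0.386) - 0
= -ln(0.386) = 0.9519

0.9519


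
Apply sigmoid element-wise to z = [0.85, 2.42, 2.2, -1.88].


σ(0.85) = 1/(1+e^-0.85) = 0.7006
σ(2.42) = 1/(1+e^-2.42) = 0.9183
σ(2.2) = 1/(1+e^-2.2) = 0.9002
σ(-1.88) = 1/(1+e^1.88) = 0.1324
result = [0.7006, 0.9183, 0.9002, 0.1324]

[0.7006, 0.9183, 0.9002, 0.1324]


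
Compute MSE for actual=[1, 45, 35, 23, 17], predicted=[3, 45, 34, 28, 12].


Squared errors: (1-3)²=4, (45-45)²=0, (35-34)²=1, (23-28)²=25, (17-12)²=25
Sum = 55
MSE = 55/5 = 11

11


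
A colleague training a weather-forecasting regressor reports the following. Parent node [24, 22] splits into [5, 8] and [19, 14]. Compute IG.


Parent = [24, 22], H_parent = 0.9986
H_left = 0.9612 (n=13), H_right = 0.9834 (n=33)
H_children = (13/46)·0.9612 + (33/46)·0.9834 = 0.9771
IG = 0.9986 - 0.9771 = 0.0215

0.0215


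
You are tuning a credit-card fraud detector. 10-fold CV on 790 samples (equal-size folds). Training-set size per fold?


Fold size = 790/10 = 79
Training per fold = 790 - 79 = 711

711


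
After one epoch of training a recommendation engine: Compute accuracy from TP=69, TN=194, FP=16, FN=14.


Accuracy = (TP+TN)/(TP+TN+FP+FN)
= (69+194)/(293)
= 263/293 = 89.76%

89.76%


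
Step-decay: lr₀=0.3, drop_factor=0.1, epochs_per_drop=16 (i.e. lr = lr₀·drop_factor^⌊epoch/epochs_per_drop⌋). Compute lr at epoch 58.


n_drops = ⌊58/16⌋ = 3
lr = 0.3·0.1^3 = 0.3·0.001 = 0.0003

0.0003


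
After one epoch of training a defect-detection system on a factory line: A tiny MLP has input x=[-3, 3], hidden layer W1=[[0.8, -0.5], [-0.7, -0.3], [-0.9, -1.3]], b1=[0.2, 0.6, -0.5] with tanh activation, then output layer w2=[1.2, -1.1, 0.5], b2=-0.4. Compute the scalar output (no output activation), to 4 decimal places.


z1[0] = (0.8)·(-3) + (-0.5)·(3) + 0.2 = -3.7
z1[1] = (-0.7)·(-3) + (-0.3)·(3) + 0.6 = 1.8
z1[2] = (-0.9)·(-3) + (-1.3)·(3) - 0.5 = -1.7
h = tanh(z1) = [-0.9988, 0.9468, -0.9354]
output = (1.2)·(-0.9988) + (-1.1)·(0.9468) + (0.5)·(-0.9354) - 0.4 = -3.1077

-3.1077


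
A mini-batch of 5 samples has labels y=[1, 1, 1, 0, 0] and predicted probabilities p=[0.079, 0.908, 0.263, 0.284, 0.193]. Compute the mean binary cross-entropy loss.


L[0] = -ln(0.079) = 2.5383
L[1] = -ln(0.908) = 0.0965
L[2] = -ln(0.263) = 1.3356
L[3] = -ln(1-0.284) = -ln(0.716) = 0.3341
L[4] = -ln(1-0.193) = -ln(0.807) = 0.2144
mean = (2.5383 + 0.0965 + 1.3356 + 0.3341 + 0.2144)/5 = 0.9038

0.9038


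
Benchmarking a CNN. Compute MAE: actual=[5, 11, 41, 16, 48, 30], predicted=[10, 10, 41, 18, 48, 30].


Absolute errors: |5-10|=5, |11-10|=1, |41-41|=0, |16-18|=2, |48-48|=0, |30-30|=0
Sum = 8
MAE = 8/6 = 4/3

4/3


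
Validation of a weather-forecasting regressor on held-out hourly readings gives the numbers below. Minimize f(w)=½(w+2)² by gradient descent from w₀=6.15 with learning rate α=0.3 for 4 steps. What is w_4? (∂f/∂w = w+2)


step 1: grad = 6.15+2 = 8.15; w = 6.15 - 0.3·(8.15) = 3.705
step 2: grad = 3.705+2 = 5.705; w = 3.705 - 0.3·(5.705) = 1.9935
step 3: grad = 1.9935+2 = 3.9935; w = 1.9935 - 0.3·(3.9935) = 0.79545
step 4: grad = 0.79545+2 = 2.79545; w = 0.79545 - 0.3·(2.79545) = -0.043185

-0.043185


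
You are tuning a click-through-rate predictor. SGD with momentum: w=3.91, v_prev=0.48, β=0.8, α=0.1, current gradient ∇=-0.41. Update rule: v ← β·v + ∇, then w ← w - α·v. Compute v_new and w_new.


v_new = 0.8·0.48 - 0.41 = 0.384 - 0.41 = -0.026
w_new = 3.91 - 0.1·-0.026 = 3.91 + 0.0026 = 3.9126

v_new=-0.026, w_new=3.9126


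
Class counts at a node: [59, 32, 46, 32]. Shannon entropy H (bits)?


Probabilities: [59/169, 32/169, 46/169, 32/169] ≈ [0.3491, 0.1893, 0.2722, 0.1893]
H = -((59/169)·log₂(59/169) + (32/169)·log₂(32/169) + (46/169)·log₂(46/169) + (32/169)·log₂(32/169))
  = 1.9502 bits

1.9502 bits


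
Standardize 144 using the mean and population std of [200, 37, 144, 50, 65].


μ = 99.2, σ = 62.6527
z = (144 - 99.2)/62.6527 = 0.7151

0.7151


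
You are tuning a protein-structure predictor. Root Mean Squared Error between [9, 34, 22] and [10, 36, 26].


MSE = 21/3 = 7
RMSE = √(21/3) = 2.6458

2.6458


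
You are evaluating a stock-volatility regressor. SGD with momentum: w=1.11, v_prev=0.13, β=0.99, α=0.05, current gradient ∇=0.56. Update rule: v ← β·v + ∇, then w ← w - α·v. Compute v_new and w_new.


v_new = 0.99·0.13 + 0.56 = 0.1287 + 0.56 = 0.6887
w_new = 1.11 - 0.05·0.6887 = 1.11 - 0.034435 = 1.075565

v_new=0.6887, w_new=1.075565


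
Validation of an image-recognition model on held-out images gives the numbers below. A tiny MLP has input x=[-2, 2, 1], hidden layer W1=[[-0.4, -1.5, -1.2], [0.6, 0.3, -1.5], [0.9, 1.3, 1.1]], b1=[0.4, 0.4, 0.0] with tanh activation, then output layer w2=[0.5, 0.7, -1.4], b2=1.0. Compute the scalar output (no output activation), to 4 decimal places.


z1[0] = (-0.4)·(-2) + (-1.5)·(2) + (-1.2)·(1) + 0.4 = -3.0
z1[1] = (0.6)·(-2) + (0.3)·(2) + (-1.5)·(1) + 0.4 = -1.7
z1[2] = (0.9)·(-2) + (1.3)·(2) + (1.1)·(1) + 0.0 = 1.9
h = tanh(z1) = [-0.9951, -0.9354, 0.9562]
output = (0.5)·(-0.9951) + (0.7)·(-0.9354) + (-1.4)·(0.9562) + 1.0 = -1.491

-1.491


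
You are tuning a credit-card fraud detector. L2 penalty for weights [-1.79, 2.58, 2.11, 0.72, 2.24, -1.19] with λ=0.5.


‖w‖₂² = (-1.79)² + (2.58)² + (2.11)² + (0.72)² + (2.24)² + (-1.19)²
     = 3.2041 + 6.6564 + 4.4521 + 0.5184 + 5.0176 + 1.4161
     = 21.2647
λ·‖w‖₂² = 0.5·21.2647 = 10.63235

10.63235


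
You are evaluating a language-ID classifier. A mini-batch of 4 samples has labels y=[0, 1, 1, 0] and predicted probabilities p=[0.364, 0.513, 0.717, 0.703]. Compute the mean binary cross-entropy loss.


L[0] = -ln(1-0.364) = -ln(0.636) = 0.4526
L[1] = -ln(0.513) = 0.6675
L[2] = -ln(0.717) = 0.3327
L[3] = -ln(1-0.703) = -ln(0.297) = 1.214
mean = (0.4526 + 0.6675 + 0.3327 + 1.214)/4 = 0.6667

0.6667


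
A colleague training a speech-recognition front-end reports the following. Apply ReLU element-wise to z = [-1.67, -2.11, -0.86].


ReLU(-1.67) = max(0, -1.67) = 0.0
ReLU(-2.11) = max(0, -2.11) = 0.0
ReLU(-0.86) = max(0, -0.86) = 0.0
result = [0.0, 0.0, 0.0]

[0.0, 0.0, 0.0]


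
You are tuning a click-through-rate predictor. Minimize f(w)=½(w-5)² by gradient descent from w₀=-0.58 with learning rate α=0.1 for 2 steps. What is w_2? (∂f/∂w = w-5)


step 1: grad = -0.58-5 = -5.58; w = -0.58 - 0.1·(-5.58) = -0.022
step 2: grad = -0.022-5 = -5.022; w = -0.022 - 0.1·(-5.022) = 0.4802

0.4802


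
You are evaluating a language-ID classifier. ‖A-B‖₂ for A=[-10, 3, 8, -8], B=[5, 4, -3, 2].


d = √((-10-5)² + (3-4)² + (8+ 3)² + (-8-2)²)
  = √(225 + 1 + 121 + 100)
  = √447 = 21.1424

21.1424


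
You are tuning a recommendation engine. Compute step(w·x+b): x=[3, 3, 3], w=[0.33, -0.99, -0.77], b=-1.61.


z = (3)·(0.33) + (3)·(-0.99) + (3)·(-0.77) - 1.61
  = -5.9
step(z) = 0 (z<0)

0


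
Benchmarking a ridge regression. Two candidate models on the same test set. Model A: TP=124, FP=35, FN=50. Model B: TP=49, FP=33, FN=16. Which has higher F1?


Model A: P=124/159=0.7799, R=124/174=0.7126, F1=2PR/(P+R)=2TP/(2TP+FP+FN)=248/333=0.7447
Model B: P=49/82=0.5976, R=49/65=0.7538, F1=2PR/(P+R)=2TP/(2TP+FP+FN)=98/147=0.6667
0.7447 > 0.6667 → Model A

Model A


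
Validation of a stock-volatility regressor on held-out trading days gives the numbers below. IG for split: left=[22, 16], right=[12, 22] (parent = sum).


Parent = [34, 38], H_parent = 0.9978
H_left = 0.9819 (n=38), H_right = 0.9367 (n=34)
H_children = (38/72)·0.9819 + (34/72)·0.9367 = 0.9606
IG = 0.9978 - 0.9606 = 0.0372

0.0372


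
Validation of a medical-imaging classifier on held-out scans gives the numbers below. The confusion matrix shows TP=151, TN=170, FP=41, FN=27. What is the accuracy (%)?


Accuracy = (TP+TN)/(TP+TN+FP+FN)
= (151+170)/(389)
= 321/389 = 82.52%

82.52%


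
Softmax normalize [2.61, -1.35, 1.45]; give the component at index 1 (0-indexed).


Exponentials: e^2.61=13.5991, e^-1.35=0.2592, e^1.45=4.2631
Sum = 18.1214
Softmax = [0.7504, 0.0143, 0.2353]
p[1] = 0.2592/18.1214 = 0.0143

0.0143


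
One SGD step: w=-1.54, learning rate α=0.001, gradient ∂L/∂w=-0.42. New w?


w_new = w - α·∇
= -1.54 - 0.001·-0.42
= -1.54 + 0.00042
= -1.53958

-1.53958


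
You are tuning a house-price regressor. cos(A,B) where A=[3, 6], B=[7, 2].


A·B = 3·7 + 6·2 = 33
‖A‖ = √45 = 6.7082, ‖B‖ = √53 = 7.2801
cos = 33/(√45·√53) = 33/√2385 = 0.6757

0.6757


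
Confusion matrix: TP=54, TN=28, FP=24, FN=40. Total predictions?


Total = TP + TN + FP + FN
= 54 + 28 + 24 + 40
= 146
(Predicted positive: 78, predicted negative: 68)

146


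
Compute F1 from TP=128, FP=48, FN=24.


Precision = 128/176 = 0.7273
Recall = 128/152 = 0.8421
F1 = 2·P·R/(P+R) = 2·TP/(2·TP+FP+FN) = 256/(256+48+24) = 256/328 = 0.7805

0.7805


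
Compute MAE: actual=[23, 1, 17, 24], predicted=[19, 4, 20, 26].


Absolute errors: |23-19|=4, |1-4|=3, |17-20|=3, |24-26|=2
Sum = 12
MAE = 12/4 = 3

3


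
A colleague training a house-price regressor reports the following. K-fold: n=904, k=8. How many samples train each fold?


Fold size = 904/8 = 113
Training per fold = 904 - 113 = 791

791


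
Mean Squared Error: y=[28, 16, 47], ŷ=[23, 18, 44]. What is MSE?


Squared errors: (28-23)²=25, (16-18)²=4, (47-44)²=9
Sum = 38
MSE = 38/3 = 38/3

38/3


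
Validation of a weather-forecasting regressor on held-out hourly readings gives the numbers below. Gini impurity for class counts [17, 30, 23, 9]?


Probabilities: [17/79, 30/79, 23/79, 9/79] ≈ [0.2152, 0.3797, 0.2911, 0.1139]
Σpᵢ² = (289 + 900 + 529 + 81)/79² = 1799/6241
Gini = 1 - Σpᵢ² = 1 - 1799/6241 = 0.7117

0.7117


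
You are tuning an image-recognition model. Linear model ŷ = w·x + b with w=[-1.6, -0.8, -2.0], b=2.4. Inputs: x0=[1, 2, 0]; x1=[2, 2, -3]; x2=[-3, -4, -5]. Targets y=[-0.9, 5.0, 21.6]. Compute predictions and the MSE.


ŷ0 = (-1.6)·(1) + (-0.8)·(2) + (-2.0)·(0) + 2.4 = -0.8
ŷ1 = (-1.6)·(2) + (-0.8)·(2) + (-2.0)·(-3) + 2.4 = 3.6
ŷ2 = (-1.6)·(-3) + (-0.8)·(-4) + (-2.0)·(-5) + 2.4 = 20.4
errors² = [0.01, 1.96, 1.44]
MSE = 3.4100/3 = 1.1367

1.1367


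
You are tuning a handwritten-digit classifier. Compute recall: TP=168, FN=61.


Recall = TP/(TP+FN)
= 168/(168+61)
= 168/229 = 73.36%

73.36%


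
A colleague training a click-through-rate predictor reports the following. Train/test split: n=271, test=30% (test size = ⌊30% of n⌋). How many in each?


Test = ⌊271·30/100⌋ = 81
Train = 271 - 81 = 190

Train: 190, Test: 81


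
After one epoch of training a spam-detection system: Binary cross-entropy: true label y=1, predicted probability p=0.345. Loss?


BCE = -[y·ln(p) + (1-y)·ln(1-p)]
= -1·ln(0.345) - 0
= -ln(0.345) = 1.0642

1.0642


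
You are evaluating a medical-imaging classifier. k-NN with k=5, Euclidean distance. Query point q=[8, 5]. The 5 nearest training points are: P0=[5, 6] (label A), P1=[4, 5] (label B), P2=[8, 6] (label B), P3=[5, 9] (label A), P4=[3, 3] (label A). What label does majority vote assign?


d(q,P0) = 3.1623  (label A)
d(q,P1) = 4.0  (label B)
d(q,P2) = 1.0  (label B)
d(q,P3) = 5.0  (label A)
d(q,P4) = 5.3852  (label A)
Votes: A=3, B=2
Majority → A

A


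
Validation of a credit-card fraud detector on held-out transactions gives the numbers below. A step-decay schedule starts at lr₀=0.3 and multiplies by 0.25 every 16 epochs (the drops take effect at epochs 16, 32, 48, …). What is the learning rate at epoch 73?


n_drops = ⌊73/16⌋ = 4
lr = 0.3·0.25^4 = 0.3·0.00390625 = 0.001171875

0.001171875


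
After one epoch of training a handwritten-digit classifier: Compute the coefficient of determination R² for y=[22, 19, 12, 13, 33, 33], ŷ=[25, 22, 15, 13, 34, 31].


ȳ = 22
SS_res = Σ(y-ŷ)² = 32
SS_tot = Σ(y-ȳ)² = 432
R² = 1 - SS_res/SS_tot = 1 - 0.0741 = 0.9259

0.9259


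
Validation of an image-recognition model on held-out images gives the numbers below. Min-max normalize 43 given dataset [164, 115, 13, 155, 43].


min=13, max=164
(43-13)/(164-13) = 30/151 = 0.1987

0.1987


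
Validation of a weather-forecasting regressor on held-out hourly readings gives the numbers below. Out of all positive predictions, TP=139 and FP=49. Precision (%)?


Precision = TP/(TP+FP)
= 139/(139+49)
= 139/188 = 73.94%

73.94%
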